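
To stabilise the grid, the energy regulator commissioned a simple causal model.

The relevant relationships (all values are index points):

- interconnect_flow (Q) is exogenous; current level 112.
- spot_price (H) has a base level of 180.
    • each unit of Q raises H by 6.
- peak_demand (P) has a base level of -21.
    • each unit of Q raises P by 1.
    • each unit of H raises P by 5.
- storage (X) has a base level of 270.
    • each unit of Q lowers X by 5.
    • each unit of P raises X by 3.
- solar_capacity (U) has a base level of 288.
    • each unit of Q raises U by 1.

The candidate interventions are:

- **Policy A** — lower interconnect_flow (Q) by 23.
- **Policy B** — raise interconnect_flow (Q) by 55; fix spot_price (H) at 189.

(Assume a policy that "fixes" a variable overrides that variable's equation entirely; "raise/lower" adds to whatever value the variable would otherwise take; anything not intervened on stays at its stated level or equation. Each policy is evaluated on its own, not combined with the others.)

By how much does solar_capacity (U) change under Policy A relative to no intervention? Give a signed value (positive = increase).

-23

Baseline:
  Q = 112
  U = 288 + 112 = 400
Policy A (Q − 23):
  Q = 112 − 23 = 89
  U = 288 + 89 = 377
Change in U: 377 − 400 = -23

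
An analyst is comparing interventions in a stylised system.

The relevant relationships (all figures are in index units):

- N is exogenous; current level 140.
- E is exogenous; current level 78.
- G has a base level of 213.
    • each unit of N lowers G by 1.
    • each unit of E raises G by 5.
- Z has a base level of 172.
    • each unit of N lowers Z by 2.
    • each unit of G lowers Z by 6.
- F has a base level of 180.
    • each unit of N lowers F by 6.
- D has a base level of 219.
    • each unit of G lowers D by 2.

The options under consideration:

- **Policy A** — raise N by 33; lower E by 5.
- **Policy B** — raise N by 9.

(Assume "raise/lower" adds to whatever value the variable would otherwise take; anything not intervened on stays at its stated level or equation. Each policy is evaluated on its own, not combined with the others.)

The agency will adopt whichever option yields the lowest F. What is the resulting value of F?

-858

Policy A (N + 33, E − 5):
  N = 140 + 33 = 173
  F = 180 − 6·173 = -858
Policy B (N + 9):
  N = 140 + 9 = 149
  F = 180 − 6·149 = -714
Comparing — Policy A: F=-858, Policy B: F=-714. Lowest is -858 (Policy A).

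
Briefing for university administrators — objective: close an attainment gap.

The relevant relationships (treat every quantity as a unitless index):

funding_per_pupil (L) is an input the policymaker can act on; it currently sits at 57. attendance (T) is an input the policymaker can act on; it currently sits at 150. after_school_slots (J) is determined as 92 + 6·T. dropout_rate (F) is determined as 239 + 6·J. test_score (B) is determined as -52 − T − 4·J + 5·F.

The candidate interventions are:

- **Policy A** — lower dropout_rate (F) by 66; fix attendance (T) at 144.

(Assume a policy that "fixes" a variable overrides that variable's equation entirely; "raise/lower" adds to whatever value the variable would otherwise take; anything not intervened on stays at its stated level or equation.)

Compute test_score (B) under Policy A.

Policy A (F − 66, T := 144):
  T = 144
  J = 92 + 6·144 = 956
  F = 239 + 6·956 (−66 from intervention) = 5909
  B = -52 − 144 − 4·956 + 5·5909 = 25525

25525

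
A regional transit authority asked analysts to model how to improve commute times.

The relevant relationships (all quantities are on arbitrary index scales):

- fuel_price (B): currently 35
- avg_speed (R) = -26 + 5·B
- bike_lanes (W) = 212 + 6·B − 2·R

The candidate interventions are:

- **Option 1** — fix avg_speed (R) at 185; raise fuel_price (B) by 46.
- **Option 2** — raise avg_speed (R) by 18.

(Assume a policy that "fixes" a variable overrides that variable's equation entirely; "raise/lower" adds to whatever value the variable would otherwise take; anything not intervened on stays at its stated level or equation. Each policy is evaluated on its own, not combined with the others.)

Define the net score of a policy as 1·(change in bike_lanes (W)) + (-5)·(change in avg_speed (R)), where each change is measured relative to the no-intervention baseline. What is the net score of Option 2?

Baseline:
  B = 35
  R = -26 + 5·35 = 149
  W = 212 + 6·35 − 2·149 = 124
Option 2 (R + 18):
  B = 35
  R = -26 + 5·35 (+18 from intervention) = 167
  W = 212 + 6·35 − 2·167 = 88
ΔW = 88 − 124 = -36; ΔR = 167 − 149 = 18
Score = 1·(-36) + (-5)·18 = -126

-126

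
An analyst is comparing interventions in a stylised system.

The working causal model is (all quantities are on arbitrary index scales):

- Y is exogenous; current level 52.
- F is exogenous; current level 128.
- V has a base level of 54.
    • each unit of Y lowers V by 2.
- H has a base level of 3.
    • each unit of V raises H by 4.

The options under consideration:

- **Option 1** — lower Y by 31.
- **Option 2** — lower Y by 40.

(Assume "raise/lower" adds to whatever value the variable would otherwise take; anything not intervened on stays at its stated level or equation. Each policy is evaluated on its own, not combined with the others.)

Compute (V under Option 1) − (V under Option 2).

Option 1 (Y − 31):
  Y = 52 − 31 = 21
  V = 54 − 2·21 = 12
Option 2 (Y − 40):
  Y = 52 − 40 = 12
  V = 54 − 2·12 = 30
V: 12 − 30 = -18

-18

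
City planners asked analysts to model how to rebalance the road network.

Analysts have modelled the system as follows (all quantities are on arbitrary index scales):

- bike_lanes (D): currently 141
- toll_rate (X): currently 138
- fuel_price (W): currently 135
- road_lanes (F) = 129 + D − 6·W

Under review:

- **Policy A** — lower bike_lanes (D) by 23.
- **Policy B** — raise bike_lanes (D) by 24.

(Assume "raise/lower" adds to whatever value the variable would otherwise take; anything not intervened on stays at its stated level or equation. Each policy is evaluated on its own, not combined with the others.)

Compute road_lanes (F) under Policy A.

Policy A (D − 23):
  D = 141 − 23 = 118
  W = 135
  F = 129 + 118 − 6·135 = -563

-563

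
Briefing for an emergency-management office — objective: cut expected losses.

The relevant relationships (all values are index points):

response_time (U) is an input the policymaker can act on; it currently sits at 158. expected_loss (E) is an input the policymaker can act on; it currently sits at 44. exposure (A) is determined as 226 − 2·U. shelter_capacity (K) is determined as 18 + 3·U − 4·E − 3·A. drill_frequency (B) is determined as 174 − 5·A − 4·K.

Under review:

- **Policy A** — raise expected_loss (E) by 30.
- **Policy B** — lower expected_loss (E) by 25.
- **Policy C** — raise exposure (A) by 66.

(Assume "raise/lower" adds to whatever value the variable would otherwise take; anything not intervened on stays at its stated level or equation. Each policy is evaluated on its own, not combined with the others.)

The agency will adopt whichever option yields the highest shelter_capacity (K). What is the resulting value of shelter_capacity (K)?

686

Policy A (E + 30):
  U = 158
  E = 44 + 30 = 74
  A = 226 − 2·158 = -90
  K = 18 + 3·158 − 4·74 − 3·(-90) = 466
Policy B (E − 25):
  U = 158
  E = 44 − 25 = 19
  A = 226 − 2·158 = -90
  K = 18 + 3·158 − 4·19 − 3·(-90) = 686
Policy C (A + 66):
  U = 158
  E = 44
  A = 226 − 2·158 (+66 from intervention) = -24
  K = 18 + 3·158 − 4·44 − 3·(-24) = 388
Comparing — Policy A: K=466, Policy B: K=686, Policy C: K=388. Highest is 686 (Policy B).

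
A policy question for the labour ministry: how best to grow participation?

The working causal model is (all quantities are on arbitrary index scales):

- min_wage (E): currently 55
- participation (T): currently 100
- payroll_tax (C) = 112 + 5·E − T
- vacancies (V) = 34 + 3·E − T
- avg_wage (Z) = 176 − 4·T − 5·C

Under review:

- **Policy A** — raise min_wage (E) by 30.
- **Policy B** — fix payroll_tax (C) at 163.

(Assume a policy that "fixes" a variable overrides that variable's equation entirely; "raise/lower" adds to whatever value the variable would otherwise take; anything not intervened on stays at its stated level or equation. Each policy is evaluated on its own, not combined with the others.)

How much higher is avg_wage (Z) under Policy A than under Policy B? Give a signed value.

-1370

Policy A (E + 30):
  E = 55 + 30 = 85
  T = 100
  C = 112 + 5·85 − 100 = 437
  Z = 176 − 4·100 − 5·437 = -2409
Policy B (C := 163):
  E = 55
  T = 100
  C = 163
  Z = 176 − 4·100 − 5·163 = -1039
Z: -2409 − (-1039) = -1370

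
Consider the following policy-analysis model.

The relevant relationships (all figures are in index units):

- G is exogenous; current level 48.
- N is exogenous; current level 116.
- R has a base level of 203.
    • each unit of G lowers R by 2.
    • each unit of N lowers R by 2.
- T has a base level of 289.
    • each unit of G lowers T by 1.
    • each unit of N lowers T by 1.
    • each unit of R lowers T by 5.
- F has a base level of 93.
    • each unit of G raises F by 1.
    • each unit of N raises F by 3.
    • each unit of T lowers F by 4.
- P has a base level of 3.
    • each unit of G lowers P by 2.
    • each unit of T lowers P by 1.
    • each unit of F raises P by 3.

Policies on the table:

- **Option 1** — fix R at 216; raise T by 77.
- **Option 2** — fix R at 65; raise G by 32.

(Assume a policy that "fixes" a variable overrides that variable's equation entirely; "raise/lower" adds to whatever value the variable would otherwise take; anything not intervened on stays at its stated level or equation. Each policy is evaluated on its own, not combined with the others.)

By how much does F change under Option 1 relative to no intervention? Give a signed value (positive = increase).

Baseline:
  G = 48
  N = 116
  R = 203 − 2·48 − 2·116 = -125
  T = 289 − 48 − 116 − 5·(-125) = 750
  F = 93 + 48 + 3·116 − 4·750 = -2511
Option 1 (R := 216, T + 77):
  G = 48
  N = 116
  R = 216
  T = 289 − 48 − 116 − 5·216 (+77 from intervention) = -878
  F = 93 + 48 + 3·116 − 4·(-878) = 4001
Change in F: 4001 − (-2511) = 6512

6512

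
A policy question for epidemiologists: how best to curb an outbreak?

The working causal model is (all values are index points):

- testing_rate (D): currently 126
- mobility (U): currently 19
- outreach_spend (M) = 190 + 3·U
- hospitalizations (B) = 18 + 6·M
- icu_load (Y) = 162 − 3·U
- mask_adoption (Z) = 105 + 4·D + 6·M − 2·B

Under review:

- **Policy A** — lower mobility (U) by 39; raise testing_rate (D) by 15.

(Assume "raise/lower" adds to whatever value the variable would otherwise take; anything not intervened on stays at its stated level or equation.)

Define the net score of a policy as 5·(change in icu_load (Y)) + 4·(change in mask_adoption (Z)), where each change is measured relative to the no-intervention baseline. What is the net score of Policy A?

3633

Baseline:
  D = 126
  U = 19
  M = 190 + 3·19 = 247
  B = 18 + 6·247 = 1500
  Y = 162 − 3·19 = 105
  Z = 105 + 4·126 + 6·247 − 2·1500 = -909
Policy A (U − 39, D + 15):
  D = 126 + 15 = 141
  U = 19 − 39 = -20
  M = 190 + 3·(-20) = 130
  B = 18 + 6·130 = 798
  Y = 162 − 3·(-20) = 222
  Z = 105 + 4·141 + 6·130 − 2·798 = -147
ΔY = 222 − 105 = 117; ΔZ = -147 − (-909) = 762
Score = 5·117 + 4·762 = 3633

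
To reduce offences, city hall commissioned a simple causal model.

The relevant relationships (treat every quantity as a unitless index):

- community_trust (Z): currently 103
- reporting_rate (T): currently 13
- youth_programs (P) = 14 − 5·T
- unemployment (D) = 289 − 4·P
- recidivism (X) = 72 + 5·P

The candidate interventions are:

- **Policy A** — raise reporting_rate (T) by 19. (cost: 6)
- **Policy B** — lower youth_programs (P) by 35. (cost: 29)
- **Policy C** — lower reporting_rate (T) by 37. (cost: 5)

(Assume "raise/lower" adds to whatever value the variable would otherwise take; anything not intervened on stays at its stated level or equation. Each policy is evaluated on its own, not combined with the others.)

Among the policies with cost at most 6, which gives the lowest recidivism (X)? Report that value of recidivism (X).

Policy A (T + 19):
  T = 13 + 19 = 32
  P = 14 − 5·32 = -146
  X = 72 + 5·(-146) = -658
Policy C (T − 37):
  T = 13 − 37 = -24
  P = 14 − 5·(-24) = 134
  X = 72 + 5·134 = 742
Comparing — Policy A: X=-658, Policy C: X=742. Lowest is -658 (Policy A).

-658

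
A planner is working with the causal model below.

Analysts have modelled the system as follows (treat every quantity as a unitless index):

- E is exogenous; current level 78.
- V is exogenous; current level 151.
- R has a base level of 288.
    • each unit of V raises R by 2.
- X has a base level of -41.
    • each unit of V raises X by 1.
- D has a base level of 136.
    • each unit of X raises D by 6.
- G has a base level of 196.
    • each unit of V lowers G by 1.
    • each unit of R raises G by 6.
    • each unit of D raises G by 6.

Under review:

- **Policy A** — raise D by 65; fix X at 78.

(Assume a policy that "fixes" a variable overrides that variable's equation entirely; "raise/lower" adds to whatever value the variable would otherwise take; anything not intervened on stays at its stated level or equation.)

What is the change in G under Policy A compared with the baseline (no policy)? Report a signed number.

-762

Baseline:
  V = 151
  R = 288 + 2·151 = 590
  X = -41 + 151 = 110
  D = 136 + 6·110 = 796
  G = 196 − 151 + 6·590 + 6·796 = 8361
Policy A (D + 65, X := 78):
  V = 151
  R = 288 + 2·151 = 590
  X = 78
  D = 136 + 6·78 (+65 from intervention) = 669
  G = 196 − 151 + 6·590 + 6·669 = 7599
Change in G: 7599 − 8361 = -762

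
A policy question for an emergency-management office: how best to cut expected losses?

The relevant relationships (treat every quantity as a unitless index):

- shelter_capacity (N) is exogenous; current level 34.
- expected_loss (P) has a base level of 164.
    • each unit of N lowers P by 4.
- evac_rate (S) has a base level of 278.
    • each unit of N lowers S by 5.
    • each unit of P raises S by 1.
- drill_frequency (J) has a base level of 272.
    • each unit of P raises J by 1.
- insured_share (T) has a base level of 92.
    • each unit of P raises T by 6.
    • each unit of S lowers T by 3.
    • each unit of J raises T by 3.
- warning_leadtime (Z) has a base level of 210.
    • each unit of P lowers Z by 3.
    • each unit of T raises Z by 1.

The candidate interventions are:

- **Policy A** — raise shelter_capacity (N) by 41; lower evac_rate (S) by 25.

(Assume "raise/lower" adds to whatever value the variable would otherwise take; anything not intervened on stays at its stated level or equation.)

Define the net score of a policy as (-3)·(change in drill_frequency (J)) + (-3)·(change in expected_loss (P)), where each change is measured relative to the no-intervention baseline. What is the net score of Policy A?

Baseline:
  N = 34
  P = 164 − 4·34 = 28
  J = 272 + 28 = 300
Policy A (N + 41, S − 25):
  N = 34 + 41 = 75
  P = 164 − 4·75 = -136
  J = 272 + (-136) = 136
ΔJ = 136 − 300 = -164; ΔP = -136 − 28 = -164
Score = (-3)·(-164) + (-3)·(-164) = 984

984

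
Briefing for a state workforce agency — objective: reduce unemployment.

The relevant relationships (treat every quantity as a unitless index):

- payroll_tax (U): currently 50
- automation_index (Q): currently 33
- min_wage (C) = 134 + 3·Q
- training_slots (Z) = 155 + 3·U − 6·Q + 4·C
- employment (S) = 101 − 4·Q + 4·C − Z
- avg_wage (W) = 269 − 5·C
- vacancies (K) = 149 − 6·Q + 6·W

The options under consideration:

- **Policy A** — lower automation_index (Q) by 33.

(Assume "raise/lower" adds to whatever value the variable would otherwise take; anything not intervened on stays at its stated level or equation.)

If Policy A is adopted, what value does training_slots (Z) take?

Policy A (Q − 33):
  U = 50
  Q = 33 − 33 = 0
  C = 134 + 3·0 = 134
  Z = 155 + 3·50 − 6·0 + 4·134 = 841

841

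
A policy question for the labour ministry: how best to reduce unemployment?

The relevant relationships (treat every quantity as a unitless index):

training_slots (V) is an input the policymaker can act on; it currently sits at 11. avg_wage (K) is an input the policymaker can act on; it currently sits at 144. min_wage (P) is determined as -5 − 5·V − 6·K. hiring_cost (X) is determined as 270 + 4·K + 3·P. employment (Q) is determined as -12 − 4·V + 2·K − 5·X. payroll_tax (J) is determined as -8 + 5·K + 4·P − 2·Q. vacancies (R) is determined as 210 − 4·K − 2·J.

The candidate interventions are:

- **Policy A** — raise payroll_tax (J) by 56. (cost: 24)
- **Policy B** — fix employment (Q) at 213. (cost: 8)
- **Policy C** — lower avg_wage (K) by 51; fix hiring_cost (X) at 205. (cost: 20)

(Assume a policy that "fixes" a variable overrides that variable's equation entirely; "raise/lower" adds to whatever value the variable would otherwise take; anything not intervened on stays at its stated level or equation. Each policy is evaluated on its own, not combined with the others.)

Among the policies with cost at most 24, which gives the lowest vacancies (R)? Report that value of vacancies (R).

288

Policy A (J + 56):
  V = 11
  K = 144
  P = -5 − 5·11 − 6·144 = -924
  X = 270 + 4·144 + 3·(-924) = -1926
  Q = -12 − 4·11 + 2·144 − 5·(-1926) = 9862
  J = -8 + 5·144 + 4·(-924) − 2·9862 (+56 from intervention) = -22652
  R = 210 − 4·144 − 2·(-22652) = 44938
Policy B (Q := 213):
  V = 11
  K = 144
  P = -5 − 5·11 − 6·144 = -924
  X = 270 + 4·144 + 3·(-924) = -1926
  Q = 213
  J = -8 + 5·144 + 4·(-924) − 2·213 = -3410
  R = 210 − 4·144 − 2·(-3410) = 6454
Policy C (K − 51, X := 205):
  V = 11
  K = 144 − 51 = 93
  P = -5 − 5·11 − 6·93 = -618
  X = 205
  Q = -12 − 4·11 + 2·93 − 5·205 = -895
  J = -8 + 5·93 + 4·(-618) − 2·(-895) = -225
  R = 210 − 4·93 − 2·(-225) = 288
Comparing — Policy A: R=44938, Policy B: R=6454, Policy C: R=288. Lowest is 288 (Policy C).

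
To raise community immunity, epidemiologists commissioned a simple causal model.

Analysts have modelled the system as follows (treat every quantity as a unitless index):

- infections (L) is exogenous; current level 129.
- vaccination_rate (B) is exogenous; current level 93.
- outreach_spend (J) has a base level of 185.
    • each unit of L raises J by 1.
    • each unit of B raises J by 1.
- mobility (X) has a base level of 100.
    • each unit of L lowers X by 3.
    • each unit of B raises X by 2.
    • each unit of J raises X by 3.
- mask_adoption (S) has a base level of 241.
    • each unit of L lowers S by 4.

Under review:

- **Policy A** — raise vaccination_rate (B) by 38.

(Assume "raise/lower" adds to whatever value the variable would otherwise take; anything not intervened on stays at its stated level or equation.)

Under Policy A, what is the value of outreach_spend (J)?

Policy A (B + 38):
  L = 129
  B = 93 + 38 = 131
  J = 185 + 129 + 131 = 445

445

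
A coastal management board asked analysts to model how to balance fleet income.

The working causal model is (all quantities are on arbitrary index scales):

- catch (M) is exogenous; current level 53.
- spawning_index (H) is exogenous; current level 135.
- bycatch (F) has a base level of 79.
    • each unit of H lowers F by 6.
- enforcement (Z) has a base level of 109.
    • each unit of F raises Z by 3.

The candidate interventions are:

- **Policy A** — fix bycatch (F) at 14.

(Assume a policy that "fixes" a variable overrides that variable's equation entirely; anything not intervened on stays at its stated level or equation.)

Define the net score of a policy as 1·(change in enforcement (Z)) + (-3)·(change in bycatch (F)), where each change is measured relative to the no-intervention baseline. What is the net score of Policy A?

0

Baseline:
  H = 135
  F = 79 − 6·135 = -731
  Z = 109 + 3·(-731) = -2084
Policy A (F := 14):
  H = 135
  F = 14
  Z = 109 + 3·14 = 151
ΔZ = 151 − (-2084) = 2235; ΔF = 14 − (-731) = 745
Score = 1·2235 + (-3)·745 = 0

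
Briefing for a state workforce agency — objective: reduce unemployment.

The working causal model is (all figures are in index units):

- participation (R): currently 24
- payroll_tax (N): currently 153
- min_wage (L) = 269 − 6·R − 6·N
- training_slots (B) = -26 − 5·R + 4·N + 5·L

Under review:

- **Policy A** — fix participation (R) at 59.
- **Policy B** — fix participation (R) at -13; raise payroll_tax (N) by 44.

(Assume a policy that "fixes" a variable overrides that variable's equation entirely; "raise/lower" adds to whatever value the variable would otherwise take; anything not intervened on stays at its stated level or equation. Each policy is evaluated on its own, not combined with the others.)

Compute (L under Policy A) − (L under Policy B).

-168

Policy A (R := 59):
  R = 59
  N = 153
  L = 269 − 6·59 − 6·153 = -1003
Policy B (R := -13, N + 44):
  R = -13
  N = 153 + 44 = 197
  L = 269 − 6·(-13) − 6·197 = -835
L: -1003 − (-835) = -168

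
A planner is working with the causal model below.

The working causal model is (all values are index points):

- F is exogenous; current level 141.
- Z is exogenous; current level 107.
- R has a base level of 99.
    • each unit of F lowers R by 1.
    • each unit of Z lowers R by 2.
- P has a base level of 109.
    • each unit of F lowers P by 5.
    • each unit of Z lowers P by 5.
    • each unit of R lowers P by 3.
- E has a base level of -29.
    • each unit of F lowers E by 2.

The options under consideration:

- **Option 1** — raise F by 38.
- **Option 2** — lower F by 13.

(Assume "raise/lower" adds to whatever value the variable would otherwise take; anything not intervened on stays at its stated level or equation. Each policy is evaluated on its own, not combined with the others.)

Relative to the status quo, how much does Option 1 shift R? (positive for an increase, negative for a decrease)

Baseline:
  F = 141
  Z = 107
  R = 99 − 141 − 2·107 = -256
Option 1 (F + 38):
  F = 141 + 38 = 179
  Z = 107
  R = 99 − 179 − 2·107 = -294
Change in R: -294 − (-256) = -38

-38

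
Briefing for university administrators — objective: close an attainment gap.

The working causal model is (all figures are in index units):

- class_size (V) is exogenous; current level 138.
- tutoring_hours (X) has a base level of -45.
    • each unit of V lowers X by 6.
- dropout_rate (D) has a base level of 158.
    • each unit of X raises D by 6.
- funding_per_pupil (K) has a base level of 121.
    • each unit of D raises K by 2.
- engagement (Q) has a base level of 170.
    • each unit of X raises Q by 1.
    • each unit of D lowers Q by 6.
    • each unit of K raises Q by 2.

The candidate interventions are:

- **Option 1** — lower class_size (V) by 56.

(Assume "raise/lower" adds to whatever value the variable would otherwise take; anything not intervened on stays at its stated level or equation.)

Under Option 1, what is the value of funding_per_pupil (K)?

-6007

Option 1 (V − 56):
  V = 138 − 56 = 82
  X = -45 − 6·82 = -537
  D = 158 + 6·(-537) = -3064
  K = 121 + 2·(-3064) = -6007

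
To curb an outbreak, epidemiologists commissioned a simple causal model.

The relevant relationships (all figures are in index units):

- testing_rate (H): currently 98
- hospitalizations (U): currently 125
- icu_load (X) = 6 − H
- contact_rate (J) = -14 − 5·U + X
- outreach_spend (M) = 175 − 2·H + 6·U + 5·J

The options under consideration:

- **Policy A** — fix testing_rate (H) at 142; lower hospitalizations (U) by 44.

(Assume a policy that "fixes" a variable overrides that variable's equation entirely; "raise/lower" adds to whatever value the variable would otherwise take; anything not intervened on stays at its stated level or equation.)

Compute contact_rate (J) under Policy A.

-555

Policy A (H := 142, U − 44):
  H = 142
  U = 125 − 44 = 81
  X = 6 − 142 = -136
  J = -14 − 5·81 + (-136) = -555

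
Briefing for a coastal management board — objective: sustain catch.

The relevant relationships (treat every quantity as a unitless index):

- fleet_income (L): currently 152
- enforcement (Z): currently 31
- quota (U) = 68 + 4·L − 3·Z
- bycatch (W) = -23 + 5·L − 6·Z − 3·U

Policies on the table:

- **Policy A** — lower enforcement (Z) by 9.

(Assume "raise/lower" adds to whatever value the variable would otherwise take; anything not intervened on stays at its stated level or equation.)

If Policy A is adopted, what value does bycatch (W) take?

-1225

Policy A (Z − 9):
  L = 152
  Z = 31 − 9 = 22
  U = 68 + 4·152 − 3·22 = 610
  W = -23 + 5·152 − 6·22 − 3·610 = -1225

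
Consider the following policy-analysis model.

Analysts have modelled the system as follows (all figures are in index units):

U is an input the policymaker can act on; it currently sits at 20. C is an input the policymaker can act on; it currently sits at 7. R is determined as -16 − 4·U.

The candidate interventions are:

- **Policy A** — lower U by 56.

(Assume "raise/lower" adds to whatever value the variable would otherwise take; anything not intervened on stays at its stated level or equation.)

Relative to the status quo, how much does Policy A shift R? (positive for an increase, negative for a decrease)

224

Baseline:
  U = 20
  R = -16 − 4·20 = -96
Policy A (U − 56):
  U = 20 − 56 = -36
  R = -16 − 4·(-36) = 128
Change in R: 128 − (-96) = 224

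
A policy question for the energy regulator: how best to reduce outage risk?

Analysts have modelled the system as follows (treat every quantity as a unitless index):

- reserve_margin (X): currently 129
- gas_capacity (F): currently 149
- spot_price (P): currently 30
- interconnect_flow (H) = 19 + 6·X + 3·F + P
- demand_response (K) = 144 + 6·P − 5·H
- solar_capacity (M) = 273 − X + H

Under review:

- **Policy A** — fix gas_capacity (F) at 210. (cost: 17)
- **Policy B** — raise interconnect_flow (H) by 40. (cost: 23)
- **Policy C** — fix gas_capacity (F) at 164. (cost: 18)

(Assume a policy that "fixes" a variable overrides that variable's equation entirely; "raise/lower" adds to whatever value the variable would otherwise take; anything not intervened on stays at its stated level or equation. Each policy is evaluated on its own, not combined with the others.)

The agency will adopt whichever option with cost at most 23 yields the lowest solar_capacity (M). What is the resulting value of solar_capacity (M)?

Policy A (F := 210):
  X = 129
  F = 210
  P = 30
  H = 19 + 6·129 + 3·210 + 30 = 1453
  M = 273 − 129 + 1453 = 1597
Policy B (H + 40):
  X = 129
  F = 149
  P = 30
  H = 19 + 6·129 + 3·149 + 30 (+40 from intervention) = 1310
  M = 273 − 129 + 1310 = 1454
Policy C (F := 164):
  X = 129
  F = 164
  P = 30
  H = 19 + 6·129 + 3·164 + 30 = 1315
  M = 273 − 129 + 1315 = 1459
Comparing — Policy A: M=1597, Policy B: M=1454, Policy C: M=1459. Lowest is 1454 (Policy B).

1454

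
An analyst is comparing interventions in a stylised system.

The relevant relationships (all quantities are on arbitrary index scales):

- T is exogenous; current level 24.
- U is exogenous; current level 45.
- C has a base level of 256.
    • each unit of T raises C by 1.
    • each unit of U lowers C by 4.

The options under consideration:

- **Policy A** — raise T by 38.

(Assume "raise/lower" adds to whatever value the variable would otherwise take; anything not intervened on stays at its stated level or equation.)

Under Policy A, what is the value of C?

138

Policy A (T + 38):
  T = 24 + 38 = 62
  U = 45
  C = 256 + 62 − 4·45 = 138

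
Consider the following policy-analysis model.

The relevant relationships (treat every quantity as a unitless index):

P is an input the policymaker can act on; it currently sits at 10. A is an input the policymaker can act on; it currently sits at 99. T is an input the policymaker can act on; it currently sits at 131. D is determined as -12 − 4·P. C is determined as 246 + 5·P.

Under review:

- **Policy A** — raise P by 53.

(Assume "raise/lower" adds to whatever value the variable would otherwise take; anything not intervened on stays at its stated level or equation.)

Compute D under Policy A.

Policy A (P + 53):
  P = 10 + 53 = 63
  D = -12 − 4·63 = -264

-264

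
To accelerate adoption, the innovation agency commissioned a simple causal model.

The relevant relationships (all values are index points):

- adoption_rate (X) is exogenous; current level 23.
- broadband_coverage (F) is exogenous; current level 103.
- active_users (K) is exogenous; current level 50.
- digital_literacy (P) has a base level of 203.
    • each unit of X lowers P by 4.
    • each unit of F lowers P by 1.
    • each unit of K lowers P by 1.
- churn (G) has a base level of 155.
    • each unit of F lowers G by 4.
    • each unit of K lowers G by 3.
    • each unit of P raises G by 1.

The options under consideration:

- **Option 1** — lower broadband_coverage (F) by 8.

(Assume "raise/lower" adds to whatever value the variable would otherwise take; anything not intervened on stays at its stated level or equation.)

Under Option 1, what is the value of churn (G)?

Option 1 (F − 8):
  X = 23
  F = 103 − 8 = 95
  K = 50
  P = 203 − 4·23 − 95 − 50 = -34
  G = 155 − 4·95 − 3·50 + (-34) = -409

-409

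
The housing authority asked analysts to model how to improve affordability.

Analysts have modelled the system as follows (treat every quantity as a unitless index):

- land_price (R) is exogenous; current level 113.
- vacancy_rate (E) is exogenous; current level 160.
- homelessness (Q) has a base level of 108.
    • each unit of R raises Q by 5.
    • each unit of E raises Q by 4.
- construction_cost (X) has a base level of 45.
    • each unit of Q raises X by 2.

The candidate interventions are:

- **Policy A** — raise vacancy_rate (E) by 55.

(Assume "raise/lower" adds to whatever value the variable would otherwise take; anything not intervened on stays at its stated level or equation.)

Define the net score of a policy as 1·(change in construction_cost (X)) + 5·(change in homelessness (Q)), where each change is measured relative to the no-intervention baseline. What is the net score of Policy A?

Baseline:
  R = 113
  E = 160
  Q = 108 + 5·113 + 4·160 = 1313
  X = 45 + 2·1313 = 2671
Policy A (E + 55):
  R = 113
  E = 160 + 55 = 215
  Q = 108 + 5·113 + 4·215 = 1533
  X = 45 + 2·1533 = 3111
ΔX = 3111 − 2671 = 440; ΔQ = 1533 − 1313 = 220
Score = 1·440 + 5·220 = 1540

1540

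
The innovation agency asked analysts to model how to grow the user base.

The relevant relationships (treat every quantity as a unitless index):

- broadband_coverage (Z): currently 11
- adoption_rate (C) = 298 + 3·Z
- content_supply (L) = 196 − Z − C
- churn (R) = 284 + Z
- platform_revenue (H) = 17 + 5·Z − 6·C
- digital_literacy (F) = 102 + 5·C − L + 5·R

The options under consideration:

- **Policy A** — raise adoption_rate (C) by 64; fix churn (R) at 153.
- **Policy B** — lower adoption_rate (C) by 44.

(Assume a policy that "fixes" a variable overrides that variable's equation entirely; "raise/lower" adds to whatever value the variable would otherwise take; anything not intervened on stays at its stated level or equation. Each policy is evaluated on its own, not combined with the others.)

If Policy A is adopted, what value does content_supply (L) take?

Policy A (C + 64, R := 153):
  Z = 11
  C = 298 + 3·11 (+64 from intervention) = 395
  L = 196 − 11 − 395 = -210

-210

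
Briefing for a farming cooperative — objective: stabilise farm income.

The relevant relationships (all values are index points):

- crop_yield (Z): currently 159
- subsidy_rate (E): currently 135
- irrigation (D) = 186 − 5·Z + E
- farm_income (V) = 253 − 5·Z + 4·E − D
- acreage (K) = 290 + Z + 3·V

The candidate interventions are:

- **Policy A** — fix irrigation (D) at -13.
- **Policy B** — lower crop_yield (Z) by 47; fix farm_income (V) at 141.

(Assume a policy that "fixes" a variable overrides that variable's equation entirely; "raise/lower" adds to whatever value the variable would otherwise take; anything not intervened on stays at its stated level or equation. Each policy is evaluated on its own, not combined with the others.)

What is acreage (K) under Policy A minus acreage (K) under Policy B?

-343

Policy A (D := -13):
  Z = 159
  E = 135
  D = -13
  V = 253 − 5·159 + 4·135 − (-13) = 11
  K = 290 + 159 + 3·11 = 482
Policy B (Z − 47, V := 141):
  Z = 159 − 47 = 112
  E = 135
  D = 186 − 5·112 + 135 = -239
  V = 141
  K = 290 + 112 + 3·141 = 825
K: 482 − 825 = -343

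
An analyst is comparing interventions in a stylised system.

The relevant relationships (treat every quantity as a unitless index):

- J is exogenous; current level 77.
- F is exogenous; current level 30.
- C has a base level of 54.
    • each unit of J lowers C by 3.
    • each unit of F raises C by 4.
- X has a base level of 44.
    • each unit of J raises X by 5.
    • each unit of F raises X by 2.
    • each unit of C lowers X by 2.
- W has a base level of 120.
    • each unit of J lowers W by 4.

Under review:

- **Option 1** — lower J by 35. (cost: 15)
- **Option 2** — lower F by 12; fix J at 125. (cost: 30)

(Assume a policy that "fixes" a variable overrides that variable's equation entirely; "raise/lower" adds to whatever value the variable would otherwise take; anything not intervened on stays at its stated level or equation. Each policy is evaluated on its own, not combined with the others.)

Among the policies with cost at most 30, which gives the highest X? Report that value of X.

Option 1 (J − 35):
  J = 77 − 35 = 42
  F = 30
  C = 54 − 3·42 + 4·30 = 48
  X = 44 + 5·42 + 2·30 − 2·48 = 218
Option 2 (F − 12, J := 125):
  J = 125
  F = 30 − 12 = 18
  C = 54 − 3·125 + 4·18 = -249
  X = 44 + 5·125 + 2·18 − 2·(-249) = 1203
Comparing — Option 1: X=218, Option 2: X=1203. Highest is 1203 (Option 2).

1203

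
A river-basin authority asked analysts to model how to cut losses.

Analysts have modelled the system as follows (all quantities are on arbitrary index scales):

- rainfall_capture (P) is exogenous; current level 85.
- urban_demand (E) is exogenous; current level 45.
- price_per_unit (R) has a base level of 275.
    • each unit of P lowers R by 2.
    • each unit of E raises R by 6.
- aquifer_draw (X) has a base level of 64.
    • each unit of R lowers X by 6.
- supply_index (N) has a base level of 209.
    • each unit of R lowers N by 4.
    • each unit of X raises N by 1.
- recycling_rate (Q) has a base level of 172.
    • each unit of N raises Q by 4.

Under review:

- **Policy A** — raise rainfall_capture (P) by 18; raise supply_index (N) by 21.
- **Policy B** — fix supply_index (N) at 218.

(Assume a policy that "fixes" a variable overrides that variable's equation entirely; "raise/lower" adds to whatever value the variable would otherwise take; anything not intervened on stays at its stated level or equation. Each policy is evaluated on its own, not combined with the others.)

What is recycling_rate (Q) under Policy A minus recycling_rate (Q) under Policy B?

Policy A (P + 18, N + 21):
  P = 85 + 18 = 103
  E = 45
  R = 275 − 2·103 + 6·45 = 339
  X = 64 − 6·339 = -1970
  N = 209 − 4·339 + (-1970) (+21 from intervention) = -3096
  Q = 172 + 4·(-3096) = -12212
Policy B (N := 218):
  P = 85
  E = 45
  R = 275 − 2·85 + 6·45 = 375
  X = 64 − 6·375 = -2186
  N = 218
  Q = 172 + 4·218 = 1044
Q: -12212 − 1044 = -13256

-13256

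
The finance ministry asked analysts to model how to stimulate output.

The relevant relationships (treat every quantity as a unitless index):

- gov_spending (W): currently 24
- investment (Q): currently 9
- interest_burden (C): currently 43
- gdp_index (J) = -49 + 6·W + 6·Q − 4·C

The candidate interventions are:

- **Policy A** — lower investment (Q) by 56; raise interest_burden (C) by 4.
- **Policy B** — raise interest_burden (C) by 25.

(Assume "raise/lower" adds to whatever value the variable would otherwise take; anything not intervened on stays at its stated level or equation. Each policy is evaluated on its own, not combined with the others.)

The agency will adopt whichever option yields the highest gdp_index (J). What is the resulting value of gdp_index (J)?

Policy A (Q − 56, C + 4):
  W = 24
  Q = 9 − 56 = -47
  C = 43 + 4 = 47
  J = -49 + 6·24 + 6·(-47) − 4·47 = -375
Policy B (C + 25):
  W = 24
  Q = 9
  C = 43 + 25 = 68
  J = -49 + 6·24 + 6·9 − 4·68 = -123
Comparing — Policy A: J=-375, Policy B: J=-123. Highest is -123 (Policy B).

-123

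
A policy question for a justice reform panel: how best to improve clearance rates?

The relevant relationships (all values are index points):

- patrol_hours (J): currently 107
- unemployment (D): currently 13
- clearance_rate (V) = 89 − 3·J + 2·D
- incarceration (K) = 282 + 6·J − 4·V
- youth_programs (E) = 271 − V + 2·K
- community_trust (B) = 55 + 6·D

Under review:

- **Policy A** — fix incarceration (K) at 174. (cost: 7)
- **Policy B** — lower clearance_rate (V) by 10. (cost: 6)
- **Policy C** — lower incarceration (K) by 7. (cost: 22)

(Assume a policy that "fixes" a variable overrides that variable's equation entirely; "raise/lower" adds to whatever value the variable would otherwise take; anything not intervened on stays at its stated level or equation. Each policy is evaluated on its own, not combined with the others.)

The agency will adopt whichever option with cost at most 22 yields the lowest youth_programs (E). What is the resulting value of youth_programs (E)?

825

Policy A (K := 174):
  J = 107
  D = 13
  V = 89 − 3·107 + 2·13 = -206
  K = 174
  E = 271 − (-206) + 2·174 = 825
Policy B (V − 10):
  J = 107
  D = 13
  V = 89 − 3·107 + 2·13 (−10 from intervention) = -216
  K = 282 + 6·107 − 4·(-216) = 1788
  E = 271 − (-216) + 2·1788 = 4063
Policy C (K − 7):
  J = 107
  D = 13
  V = 89 − 3·107 + 2·13 = -206
  K = 282 + 6·107 − 4·(-206) (−7 from intervention) = 1741
  E = 271 − (-206) + 2·1741 = 3959
Comparing — Policy A: E=825, Policy B: E=4063, Policy C: E=3959. Lowest is 825 (Policy A).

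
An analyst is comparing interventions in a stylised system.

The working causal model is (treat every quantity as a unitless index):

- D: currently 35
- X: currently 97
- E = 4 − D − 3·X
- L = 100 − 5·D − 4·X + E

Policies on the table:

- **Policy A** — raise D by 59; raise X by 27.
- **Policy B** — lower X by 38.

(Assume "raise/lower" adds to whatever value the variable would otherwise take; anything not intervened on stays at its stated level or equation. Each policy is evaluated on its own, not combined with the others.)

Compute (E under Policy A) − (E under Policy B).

Policy A (D + 59, X + 27):
  D = 35 + 59 = 94
  X = 97 + 27 = 124
  E = 4 − 94 − 3·124 = -462
Policy B (X − 38):
  D = 35
  X = 97 − 38 = 59
  E = 4 − 35 − 3·59 = -208
E: -462 − (-208) = -254

-254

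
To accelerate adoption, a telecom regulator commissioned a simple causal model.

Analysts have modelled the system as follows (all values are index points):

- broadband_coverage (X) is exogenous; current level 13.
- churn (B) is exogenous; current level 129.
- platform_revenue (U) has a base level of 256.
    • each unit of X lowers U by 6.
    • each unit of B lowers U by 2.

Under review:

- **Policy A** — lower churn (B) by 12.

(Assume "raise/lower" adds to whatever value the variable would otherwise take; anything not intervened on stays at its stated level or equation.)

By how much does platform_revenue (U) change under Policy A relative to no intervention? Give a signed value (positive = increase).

24

Baseline:
  X = 13
  B = 129
  U = 256 − 6·13 − 2·129 = -80
Policy A (B − 12):
  X = 13
  B = 129 − 12 = 117
  U = 256 − 6·13 − 2·117 = -56
Change in U: -56 − (-80) = 24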